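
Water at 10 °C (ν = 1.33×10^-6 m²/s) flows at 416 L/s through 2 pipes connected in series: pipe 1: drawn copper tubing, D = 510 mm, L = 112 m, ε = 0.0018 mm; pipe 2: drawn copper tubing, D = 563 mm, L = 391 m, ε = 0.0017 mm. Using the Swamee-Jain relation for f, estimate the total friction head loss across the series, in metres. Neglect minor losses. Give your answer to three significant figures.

H ≈ 1.79 m

Pipe 1: V = 2.036 m/s, Re = 7.81×10^5, ε/D = 3.53×10^-6, f = 0.01218, h_1 = f(L/D)V²/2g = 0.5654 m
Pipe 2: V = 1.671 m/s, Re = 7.07×10^5, ε/D = 3.02×10^-6, f = 0.01238, h_2 = f(L/D)V²/2g = 1.223 m
Series → Q common, losses add: H = Σh = 1.789 m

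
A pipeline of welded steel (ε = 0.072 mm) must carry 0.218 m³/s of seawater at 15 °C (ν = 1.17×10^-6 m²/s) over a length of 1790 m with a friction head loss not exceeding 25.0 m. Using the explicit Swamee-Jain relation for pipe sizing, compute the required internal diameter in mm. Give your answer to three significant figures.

D ≈ 340 mm

Swamee-Jain (Type III): D = 0.66·[ε^1.25·(LQ²/(gh_f))^4.75 + ν·Q^9.4·(L/(gh_f))^5.2]^0.04
LQ²/(gh_f) = 0.3469; L/(gh_f) = 7.299
Term 1 = ε^1.25·(…)^4.75 = 4.34×10^-8; Term 2 = ν·Q^9.4·(…)^5.2 = 2.18×10^-8
D = 0.66·(4.34×10^-8 + 2.18×10^-8)^0.04 = 0.3405 m = 340 mm
Check: V = 2.39 m/s, Re = 6.97×10^5, f = 0.01523, h_f = 23.4 m ≈ 25.0 m ✓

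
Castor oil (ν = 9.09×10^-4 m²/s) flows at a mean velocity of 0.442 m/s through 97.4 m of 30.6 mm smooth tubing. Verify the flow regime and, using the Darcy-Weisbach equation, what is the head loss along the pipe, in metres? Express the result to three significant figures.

h_f ≈ 136 m

Re = VD/ν = 0.442·0.03060/9.09×10^-4 = 14.9 → laminar (Re < 2300)
f = 64/Re = 4.301
h_f = f(L/D)V²/(2g) = 4.301·(97.4/0.03060)·0.442²/(2·9.81) = 136.3 m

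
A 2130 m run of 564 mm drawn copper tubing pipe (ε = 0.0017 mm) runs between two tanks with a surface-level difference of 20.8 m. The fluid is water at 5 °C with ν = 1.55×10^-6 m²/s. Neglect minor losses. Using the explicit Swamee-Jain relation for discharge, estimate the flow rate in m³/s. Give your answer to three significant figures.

Q ≈ 0.766 m³/s

Swamee-Jain (Type II): Q = -0.965·√(gD⁵h_f/L)·ln[ε/(3.7D) + √(3.17ν²L/(gD³h_f))]
√(gD⁵h_f/L) = √(9.81·0.564⁵·20.8/2130) = 0.07394
ε/(3.7D) = 8.15×10^-7; √(3.17ν²L/(gD³h_f)) = 2.11×10^-5
Q = -0.965·0.07394·ln(2.187×10^-5) = 0.7656 m³/s
Check: V = 3.06 m/s, Re = 1.12×10^6, f = 0.01148, h_f = 20.8 m ≈ 20.8 m ✓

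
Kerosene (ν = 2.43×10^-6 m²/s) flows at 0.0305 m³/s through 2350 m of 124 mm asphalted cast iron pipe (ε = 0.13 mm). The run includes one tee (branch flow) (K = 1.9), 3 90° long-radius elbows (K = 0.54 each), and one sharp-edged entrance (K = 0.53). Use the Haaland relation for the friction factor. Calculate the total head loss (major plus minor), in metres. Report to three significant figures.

V = 4Q/(πD²) = 2.526 m/s; V²/2g = 0.3251 m
Re = 1.29×10^5, ε/D = 0.00105 → f = 0.02169 (Haaland)
Major: h_f = f(L/D)·V²/2g = 0.02169·18952·0.3251 = 133.6 m
Minor: ΣK = 4.05; h_m = ΣK·V²/2g = 1.317 m
Total H_L = 133.6 + 1.317 = 134.9 m

H_L ≈ 135 m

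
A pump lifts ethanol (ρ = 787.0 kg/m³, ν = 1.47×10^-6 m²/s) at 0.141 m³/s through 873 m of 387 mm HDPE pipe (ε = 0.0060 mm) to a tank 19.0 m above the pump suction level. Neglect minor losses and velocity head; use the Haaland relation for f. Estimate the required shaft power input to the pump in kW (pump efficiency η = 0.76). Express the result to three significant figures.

V = 4Q/(πD²) = 1.199 m/s; Re = 3.16×10^5; ε/D = 1.55×10^-5; f = 0.01434
h_f = f(L/D)V²/2g = 2.369 m
Total head H = z + h_f = 19.0 + 2.369 = 21.37 m
P_hyd = ρgQH = 787.0·9.81·0.141·21.37 = 23.26 kW
P_shaft = P_hyd/η = 23.26/0.76 = 30.61 kW

P_shaft ≈ 30.6 kW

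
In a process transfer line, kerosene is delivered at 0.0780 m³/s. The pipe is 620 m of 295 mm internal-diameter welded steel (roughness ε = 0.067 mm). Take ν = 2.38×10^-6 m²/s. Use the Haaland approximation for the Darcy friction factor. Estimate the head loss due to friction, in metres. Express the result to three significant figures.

V = 4Q/(πD²) = 4·0.0780/(π·0.295²) = 1.141 m/s
Re = VD/ν = 1.141·0.295/2.38×10^-6 = 1.41×10^5 → turbulent
ε/D = 0.067/295 = 2.27×10^-4
Haaland: f = 0.01787
h_f = f(L/D)V²/(2g) = 0.01787·(620/0.295)·1.141²/(2·9.81) = 2.493 m

h_f ≈ 2.49 m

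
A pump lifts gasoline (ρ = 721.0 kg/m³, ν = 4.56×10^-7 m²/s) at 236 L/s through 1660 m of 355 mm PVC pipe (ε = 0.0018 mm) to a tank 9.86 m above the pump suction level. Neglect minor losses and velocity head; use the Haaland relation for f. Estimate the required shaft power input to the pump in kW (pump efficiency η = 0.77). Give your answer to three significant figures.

V = 4Q/(πD²) = 2.384 m/s; Re = 1.86×10^6; ε/D = 5.07×10^-6; f = 0.01060
h_f = f(L/D)V²/2g = 14.37 m
Total head H = z + h_f = 9.86 + 14.37 = 24.23 m
P_hyd = ρgQH = 721.0·9.81·0.236·24.23 = 40.44 kW
P_shaft = P_hyd/η = 40.44/0.77 = 52.52 kW

P_shaft ≈ 52.5 kW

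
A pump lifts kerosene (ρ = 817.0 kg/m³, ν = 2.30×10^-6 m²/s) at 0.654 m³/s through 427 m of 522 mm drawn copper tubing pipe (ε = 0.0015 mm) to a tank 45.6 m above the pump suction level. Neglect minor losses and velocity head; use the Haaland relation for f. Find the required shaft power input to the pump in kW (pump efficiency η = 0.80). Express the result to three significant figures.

V = 4Q/(πD²) = 3.056 m/s; Re = 6.94×10^5; ε/D = 2.87×10^-6; f = 0.01237
h_f = f(L/D)V²/2g = 4.816 m
Total head H = z + h_f = 45.6 + 4.816 = 50.42 m
P_hyd = ρgQH = 817.0·9.81·0.654·50.42 = 264.3 kW
P_shaft = P_hyd/η = 264.3/0.80 = 330.3 kW

P_shaft ≈ 330 kW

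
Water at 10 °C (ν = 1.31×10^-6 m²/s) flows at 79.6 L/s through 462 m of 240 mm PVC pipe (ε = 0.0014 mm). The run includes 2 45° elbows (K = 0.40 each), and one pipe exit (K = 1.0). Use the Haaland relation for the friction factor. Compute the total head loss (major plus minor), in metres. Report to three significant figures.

H_L ≈ 4.60 m

V = 4Q/(πD²) = 1.760 m/s; V²/2g = 0.1578 m
Re = 3.22×10^5, ε/D = 5.83×10^-6 → f = 0.01420 (Haaland)
Major: h_f = f(L/D)·V²/2g = 0.01420·1925·0.1578 = 4.313 m
Minor: ΣK = 1.80; h_m = ΣK·V²/2g = 0.2840 m
Total H_L = 4.313 + 0.2840 = 4.597 m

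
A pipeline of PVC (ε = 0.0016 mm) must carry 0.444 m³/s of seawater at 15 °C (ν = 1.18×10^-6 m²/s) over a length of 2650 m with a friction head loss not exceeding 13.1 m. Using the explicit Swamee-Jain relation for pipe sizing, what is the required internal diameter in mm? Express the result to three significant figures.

D ≈ 529 mm

Swamee-Jain (Type III): D = 0.66·[ε^1.25·(LQ²/(gh_f))^4.75 + ν·Q^9.4·(L/(gh_f))^5.2]^0.04
LQ²/(gh_f) = 4.065; L/(gh_f) = 20.62
Term 1 = ε^1.25·(…)^4.75 = 4.45×10^-5; Term 2 = ν·Q^9.4·(…)^5.2 = 0.00391
D = 0.66·(4.45×10^-5 + 0.00391)^0.04 = 0.5289 m = 529 mm
Check: V = 2.02 m/s, Re = 9.06×10^5, f = 0.01187, h_f = 12.4 m ≈ 13.1 m ✓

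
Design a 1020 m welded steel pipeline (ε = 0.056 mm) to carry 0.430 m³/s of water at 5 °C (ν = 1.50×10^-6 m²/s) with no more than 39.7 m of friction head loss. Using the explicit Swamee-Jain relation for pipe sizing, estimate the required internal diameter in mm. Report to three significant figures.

Swamee-Jain (Type III): D = 0.66·[ε^1.25·(LQ²/(gh_f))^4.75 + ν·Q^9.4·(L/(gh_f))^5.2]^0.04
LQ²/(gh_f) = 0.4843; L/(gh_f) = 2.619
Term 1 = ε^1.25·(…)^4.75 = 1.55×10^-7; Term 2 = ν·Q^9.4·(…)^5.2 = 8.04×10^-8
D = 0.66·(1.55×10^-7 + 8.04×10^-8)^0.04 = 0.3584 m = 358 mm
Check: V = 4.26 m/s, Re = 1.02×10^6, f = 0.01425, h_f = 37.5 m ≈ 39.7 m ✓

D ≈ 358 mm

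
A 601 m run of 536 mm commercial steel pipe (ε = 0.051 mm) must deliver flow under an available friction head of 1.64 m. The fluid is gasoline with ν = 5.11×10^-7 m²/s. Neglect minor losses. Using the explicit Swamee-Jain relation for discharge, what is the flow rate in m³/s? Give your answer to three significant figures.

Swamee-Jain (Type II): Q = -0.965·√(gD⁵h_f/L)·ln[ε/(3.7D) + √(3.17ν²L/(gD³h_f))]
√(gD⁵h_f/L) = √(9.81·0.536⁵·1.64/601) = 0.03441
ε/(3.7D) = 2.57×10^-5; √(3.17ν²L/(gD³h_f)) = 1.42×10^-5
Q = -0.965·0.03441·ln(3.989×10^-5) = 0.3364 m³/s
Check: V = 1.49 m/s, Re = 1.56×10^6, f = 0.01299, h_f = 1.65 m ≈ 1.64 m ✓

Q ≈ 0.336 m³/s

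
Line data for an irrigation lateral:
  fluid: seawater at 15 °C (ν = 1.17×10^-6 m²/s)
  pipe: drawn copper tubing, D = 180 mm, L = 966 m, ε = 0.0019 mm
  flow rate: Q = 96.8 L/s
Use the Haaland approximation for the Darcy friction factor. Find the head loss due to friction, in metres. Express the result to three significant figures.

V = 4Q/(πD²) = 4·0.0968/(π·0.180²) = 3.804 m/s
Re = VD/ν = 3.804·0.180/1.17×10^-6 = 5.85×10^5 → turbulent
ε/D = 0.0019/180 = 1.06×10^-5
Haaland: f = 0.01284
h_f = f(L/D)V²/(2g) = 0.01284·(966/0.180)·3.804²/(2·9.81) = 50.81 m

h_f ≈ 50.8 m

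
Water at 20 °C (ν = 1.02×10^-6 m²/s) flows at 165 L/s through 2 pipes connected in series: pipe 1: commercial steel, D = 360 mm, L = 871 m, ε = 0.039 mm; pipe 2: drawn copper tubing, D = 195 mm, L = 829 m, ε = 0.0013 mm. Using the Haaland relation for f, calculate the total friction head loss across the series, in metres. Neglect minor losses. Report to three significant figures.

H ≈ 81.3 m

Pipe 1: V = 1.621 m/s, Re = 5.72×10^5, ε/D = 1.08×10^-4, f = 0.01415, h_1 = f(L/D)V²/2g = 4.585 m
Pipe 2: V = 5.525 m/s, Re = 1.06×10^6, ε/D = 6.67×10^-6, f = 0.01160, h_2 = f(L/D)V²/2g = 76.74 m
Series → Q common, losses add: H = Σh = 81.32 m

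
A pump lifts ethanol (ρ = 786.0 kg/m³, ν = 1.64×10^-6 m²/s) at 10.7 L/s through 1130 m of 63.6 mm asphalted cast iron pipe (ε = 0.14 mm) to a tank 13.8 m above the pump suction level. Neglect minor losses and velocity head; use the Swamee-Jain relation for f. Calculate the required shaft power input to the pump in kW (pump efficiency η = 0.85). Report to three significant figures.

V = 4Q/(πD²) = 3.368 m/s; Re = 1.31×10^5; ε/D = 0.00220; f = 0.02548
h_f = f(L/D)V²/2g = 261.8 m
Total head H = z + h_f = 13.8 + 261.8 = 275.6 m
P_hyd = ρgQH = 786.0·9.81·0.0107·275.6 = 22.74 kW
P_shaft = P_hyd/η = 22.74/0.85 = 26.75 kW

P_shaft ≈ 26.7 kW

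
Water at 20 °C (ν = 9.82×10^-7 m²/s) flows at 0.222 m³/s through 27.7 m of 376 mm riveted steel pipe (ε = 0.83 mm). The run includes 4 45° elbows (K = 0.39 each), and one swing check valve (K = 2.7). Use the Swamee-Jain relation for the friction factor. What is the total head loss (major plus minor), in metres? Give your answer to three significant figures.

V = 4Q/(πD²) = 1.999 m/s; V²/2g = 0.2037 m
Re = 7.66×10^5, ε/D = 0.00221 → f = 0.02436 (Swamee-Jain)
Major: h_f = f(L/D)·V²/2g = 0.02436·73.67·0.2037 = 0.3656 m
Minor: ΣK = 4.26; h_m = ΣK·V²/2g = 0.8679 m
Total H_L = 0.3656 + 0.8679 = 1.234 m

H_L ≈ 1.23 m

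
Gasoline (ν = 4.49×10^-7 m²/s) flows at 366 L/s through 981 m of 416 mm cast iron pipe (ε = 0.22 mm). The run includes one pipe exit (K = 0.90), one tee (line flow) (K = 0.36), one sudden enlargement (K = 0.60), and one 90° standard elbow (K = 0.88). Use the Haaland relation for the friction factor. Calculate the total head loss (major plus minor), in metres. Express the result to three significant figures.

H_L ≈ 15.9 m

V = 4Q/(πD²) = 2.693 m/s; V²/2g = 0.3696 m
Re = 2.49×10^6, ε/D = 5.29×10^-4 → f = 0.01712 (Haaland)
Major: h_f = f(L/D)·V²/2g = 0.01712·2358·0.3696 = 14.92 m
Minor: ΣK = 2.74; h_m = ΣK·V²/2g = 1.013 m
Total H_L = 14.92 + 1.013 = 15.93 m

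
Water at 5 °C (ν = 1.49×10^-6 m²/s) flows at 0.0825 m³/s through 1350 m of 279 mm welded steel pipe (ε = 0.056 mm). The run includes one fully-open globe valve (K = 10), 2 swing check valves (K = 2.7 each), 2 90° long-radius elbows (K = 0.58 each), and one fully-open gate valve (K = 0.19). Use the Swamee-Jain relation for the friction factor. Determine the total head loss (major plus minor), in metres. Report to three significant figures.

V = 4Q/(πD²) = 1.349 m/s; V²/2g = 0.09281 m
Re = 2.53×10^5, ε/D = 2.01×10^-4 → f = 0.01664 (Swamee-Jain)
Major: h_f = f(L/D)·V²/2g = 0.01664·4839·0.09281 = 7.474 m
Minor: ΣK = 16.8; h_m = ΣK·V²/2g = 1.555 m
Total H_L = 7.474 + 1.555 = 9.028 m

H_L ≈ 9.03 m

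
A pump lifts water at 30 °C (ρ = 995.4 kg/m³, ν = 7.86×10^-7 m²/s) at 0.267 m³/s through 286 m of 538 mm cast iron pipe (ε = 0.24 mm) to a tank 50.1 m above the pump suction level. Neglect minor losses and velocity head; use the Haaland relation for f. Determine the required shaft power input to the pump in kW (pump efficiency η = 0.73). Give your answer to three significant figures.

P_shaft ≈ 181 kW

V = 4Q/(πD²) = 1.175 m/s; Re = 8.04×10^5; ε/D = 4.46×10^-4; f = 0.01690
h_f = f(L/D)V²/2g = 0.6317 m
Total head H = z + h_f = 50.1 + 0.6317 = 50.73 m
P_hyd = ρgQH = 995.4·9.81·0.267·50.73 = 132.3 kW
P_shaft = P_hyd/η = 132.3/0.73 = 181.2 kW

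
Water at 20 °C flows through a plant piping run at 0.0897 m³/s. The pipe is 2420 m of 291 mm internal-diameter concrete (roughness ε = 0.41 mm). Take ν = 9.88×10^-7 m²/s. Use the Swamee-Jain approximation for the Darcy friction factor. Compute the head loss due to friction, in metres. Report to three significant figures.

h_f ≈ 17.0 m

V = 4Q/(πD²) = 4·0.0897/(π·0.291²) = 1.349 m/s
Re = VD/ν = 1.349·0.291/9.88×10^-7 = 3.97×10^5 → turbulent
ε/D = 0.41/291 = 0.00141
Swamee-Jain: f = 0.02210
h_f = f(L/D)V²/(2g) = 0.02210·(2420/0.291)·1.349²/(2·9.81) = 17.04 m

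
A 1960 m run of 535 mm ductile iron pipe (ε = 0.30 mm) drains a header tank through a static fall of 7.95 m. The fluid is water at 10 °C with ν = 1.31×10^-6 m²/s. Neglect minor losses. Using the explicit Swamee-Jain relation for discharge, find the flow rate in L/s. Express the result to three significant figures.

Swamee-Jain (Type II): Q = -0.965·√(gD⁵h_f/L)·ln[ε/(3.7D) + √(3.17ν²L/(gD³h_f))]
√(gD⁵h_f/L) = √(9.81·0.535⁵·7.95/1960) = 0.04176
ε/(3.7D) = 1.52×10^-4; √(3.17ν²L/(gD³h_f)) = 2.99×10^-5
Q = -0.965·0.04176·ln(1.814×10^-4) = 0.3472 m³/s
Check: V = 1.54 m/s, Re = 6.31×10^5, f = 0.01797, h_f = 8.00 m ≈ 7.95 m ✓

Q ≈ 347 L/s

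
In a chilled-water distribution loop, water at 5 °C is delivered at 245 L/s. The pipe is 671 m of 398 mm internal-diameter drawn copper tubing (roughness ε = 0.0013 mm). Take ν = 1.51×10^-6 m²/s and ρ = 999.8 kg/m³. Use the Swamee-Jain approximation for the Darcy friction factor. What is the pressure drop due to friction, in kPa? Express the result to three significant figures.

V = 4Q/(πD²) = 4·0.245/(π·0.398²) = 1.969 m/s
Re = VD/ν = 1.969·0.398/1.51×10^-6 = 5.19×10^5 → turbulent
ε/D = 0.0013/398 = 3.27×10^-6
Swamee-Jain: f = 0.01306
h_f = f(L/D)V²/(2g) = 0.01306·(671/0.398)·1.969²/(2·9.81) = 4.351 m
Δp = ρg·h_f = 999.8·9.81·4.351 = 42.68 kPa

Δp ≈ 42.7 kPa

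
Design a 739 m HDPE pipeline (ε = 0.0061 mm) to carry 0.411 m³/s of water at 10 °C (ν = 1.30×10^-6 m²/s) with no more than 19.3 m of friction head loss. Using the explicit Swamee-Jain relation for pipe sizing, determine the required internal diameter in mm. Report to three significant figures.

Swamee-Jain (Type III): D = 0.66·[ε^1.25·(LQ²/(gh_f))^4.75 + ν·Q^9.4·(L/(gh_f))^5.2]^0.04
LQ²/(gh_f) = 0.6593; L/(gh_f) = 3.903
Term 1 = ε^1.25·(…)^4.75 = 4.19×10^-8; Term 2 = ν·Q^9.4·(…)^5.2 = 3.63×10^-7
D = 0.66·(4.19×10^-8 + 3.63×10^-7)^0.04 = 0.3663 m = 366 mm
Check: V = 3.90 m/s, Re = 1.10×10^6, f = 0.01185, h_f = 18.5 m ≈ 19.3 m ✓

D ≈ 366 mm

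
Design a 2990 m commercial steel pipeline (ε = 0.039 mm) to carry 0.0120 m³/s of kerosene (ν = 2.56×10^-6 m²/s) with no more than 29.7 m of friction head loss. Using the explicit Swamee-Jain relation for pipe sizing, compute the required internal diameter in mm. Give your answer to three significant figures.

D ≈ 123 mm

Swamee-Jain (Type III): D = 0.66·[ε^1.25·(LQ²/(gh_f))^4.75 + ν·Q^9.4·(L/(gh_f))^5.2]^0.04
LQ²/(gh_f) = 0.001478; L/(gh_f) = 10.26
Term 1 = ε^1.25·(…)^4.75 = 1.11×10^-19; Term 2 = ν·Q^9.4·(…)^5.2 = 4.08×10^-19
D = 0.66·(1.11×10^-19 + 4.08×10^-19)^0.04 = 0.1225 m = 123 mm
Check: V = 1.02 m/s, Re = 4.87×10^4, f = 0.02209, h_f = 28.5 m ≈ 29.7 m ✓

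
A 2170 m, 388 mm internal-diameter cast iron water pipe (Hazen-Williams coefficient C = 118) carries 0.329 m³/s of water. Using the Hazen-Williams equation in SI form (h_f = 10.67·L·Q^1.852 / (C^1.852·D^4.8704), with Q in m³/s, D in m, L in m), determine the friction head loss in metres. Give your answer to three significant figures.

h_f ≈ 43.2 m

h_f = 10.67·2170·0.329^1.852 / (118^1.852·0.388^4.8704) = 43.24 m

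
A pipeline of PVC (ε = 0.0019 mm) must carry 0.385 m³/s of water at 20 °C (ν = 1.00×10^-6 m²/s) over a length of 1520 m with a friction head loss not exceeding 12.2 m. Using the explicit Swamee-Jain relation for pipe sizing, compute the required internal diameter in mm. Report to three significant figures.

Swamee-Jain (Type III): D = 0.66·[ε^1.25·(LQ²/(gh_f))^4.75 + ν·Q^9.4·(L/(gh_f))^5.2]^0.04
LQ²/(gh_f) = 1.883; L/(gh_f) = 12.70
Term 1 = ε^1.25·(…)^4.75 = 1.42×10^-6; Term 2 = ν·Q^9.4·(…)^5.2 = 6.97×10^-5
D = 0.66·(1.42×10^-6 + 6.97×10^-5)^0.04 = 0.4504 m = 450 mm
Check: V = 2.42 m/s, Re = 1.09×10^6, f = 0.01156, h_f = 11.6 m ≈ 12.2 m ✓

D ≈ 450 mm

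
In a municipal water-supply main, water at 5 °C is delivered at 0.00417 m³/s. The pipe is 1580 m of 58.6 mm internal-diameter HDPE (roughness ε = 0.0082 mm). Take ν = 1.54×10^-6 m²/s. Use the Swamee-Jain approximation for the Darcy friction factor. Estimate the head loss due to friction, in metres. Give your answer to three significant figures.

V = 4Q/(πD²) = 4·0.00417/(π·0.0586²) = 1.546 m/s
Re = VD/ν = 1.546·0.0586/1.54×10^-6 = 5.88×10^4 → turbulent
ε/D = 0.0082/58.6 = 1.40×10^-4
Swamee-Jain: f = 0.02063
h_f = f(L/D)V²/(2g) = 0.02063·(1580/0.0586)·1.546²/(2·9.81) = 67.78 m

h_f ≈ 67.8 m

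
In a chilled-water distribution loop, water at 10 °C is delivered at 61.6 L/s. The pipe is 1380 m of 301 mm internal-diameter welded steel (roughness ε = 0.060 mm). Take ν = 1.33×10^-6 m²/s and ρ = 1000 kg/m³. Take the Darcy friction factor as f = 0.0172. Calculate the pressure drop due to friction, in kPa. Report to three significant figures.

V = 4Q/(πD²) = 4·0.0616/(π·0.301²) = 0.8657 m/s
h_f = f(L/D)V²/(2g) = 0.01720·(1380/0.301)·0.8657²/(2·9.81) = 3.012 m
Δp = ρg·h_f = 1000·9.81·3.012 = 29.55 kPa

Δp ≈ 29.5 kPa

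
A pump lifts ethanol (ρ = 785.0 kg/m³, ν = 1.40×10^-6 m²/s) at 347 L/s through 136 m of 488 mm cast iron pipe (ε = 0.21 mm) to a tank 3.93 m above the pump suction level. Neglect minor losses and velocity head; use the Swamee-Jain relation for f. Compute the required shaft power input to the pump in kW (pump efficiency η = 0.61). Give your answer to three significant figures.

P_shaft ≈ 20.9 kW

V = 4Q/(πD²) = 1.855 m/s; Re = 6.47×10^5; ε/D = 4.30×10^-4; f = 0.01710
h_f = f(L/D)V²/2g = 0.8361 m
Total head H = z + h_f = 3.93 + 0.8361 = 4.766 m
P_hyd = ρgQH = 785.0·9.81·0.347·4.766 = 12.74 kW
P_shaft = P_hyd/η = 12.74/0.61 = 20.88 kW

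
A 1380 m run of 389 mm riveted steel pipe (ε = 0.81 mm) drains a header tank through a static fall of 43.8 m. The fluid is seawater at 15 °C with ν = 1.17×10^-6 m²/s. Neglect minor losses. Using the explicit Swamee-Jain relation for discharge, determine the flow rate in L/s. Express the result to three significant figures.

Swamee-Jain (Type II): Q = -0.965·√(gD⁵h_f/L)·ln[ε/(3.7D) + √(3.17ν²L/(gD³h_f))]
√(gD⁵h_f/L) = √(9.81·0.389⁵·43.8/1380) = 0.05266
ε/(3.7D) = 5.63×10^-4; √(3.17ν²L/(gD³h_f)) = 1.54×10^-5
Q = -0.965·0.05266·ln(5.782×10^-4) = 0.3789 m³/s
Check: V = 3.19 m/s, Re = 1.06×10^6, f = 0.02391, h_f = 43.9 m ≈ 43.8 m ✓

Q ≈ 379 L/s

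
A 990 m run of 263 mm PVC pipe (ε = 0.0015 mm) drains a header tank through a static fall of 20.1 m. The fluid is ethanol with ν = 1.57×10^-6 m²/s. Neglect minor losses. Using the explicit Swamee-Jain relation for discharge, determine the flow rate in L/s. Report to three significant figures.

Swamee-Jain (Type II): Q = -0.965·√(gD⁵h_f/L)·ln[ε/(3.7D) + √(3.17ν²L/(gD³h_f))]
√(gD⁵h_f/L) = √(9.81·0.263⁵·20.1/990) = 0.01583
ε/(3.7D) = 1.54×10^-6; √(3.17ν²L/(gD³h_f)) = 4.64×10^-5
Q = -0.965·0.01583·ln(4.798×10^-5) = 0.1519 m³/s
Check: V = 2.80 m/s, Re = 4.68×10^5, f = 0.01333, h_f = 20.0 m ≈ 20.1 m ✓

Q ≈ 152 L/s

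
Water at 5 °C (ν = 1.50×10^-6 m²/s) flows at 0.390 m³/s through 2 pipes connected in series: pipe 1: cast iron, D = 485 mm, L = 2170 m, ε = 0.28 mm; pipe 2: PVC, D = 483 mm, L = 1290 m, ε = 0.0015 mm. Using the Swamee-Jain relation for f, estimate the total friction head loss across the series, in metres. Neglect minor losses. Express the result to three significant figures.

Pipe 1: V = 2.111 m/s, Re = 6.83×10^5, ε/D = 5.77×10^-4, f = 0.01801, h_1 = f(L/D)V²/2g = 18.31 m
Pipe 2: V = 2.129 m/s, Re = 6.85×10^5, ε/D = 3.11×10^-6, f = 0.01244, h_2 = f(L/D)V²/2g = 7.675 m
Series → Q common, losses add: H = Σh = 25.98 m

H ≈ 26.0 m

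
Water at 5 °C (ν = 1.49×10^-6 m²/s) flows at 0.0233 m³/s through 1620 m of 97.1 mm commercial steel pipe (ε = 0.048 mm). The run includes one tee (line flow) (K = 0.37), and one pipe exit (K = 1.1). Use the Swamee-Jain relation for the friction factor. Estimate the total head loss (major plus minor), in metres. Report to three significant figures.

V = 4Q/(πD²) = 3.146 m/s; V²/2g = 0.5046 m
Re = 2.05×10^5, ε/D = 4.94×10^-4 → f = 0.01886 (Swamee-Jain)
Major: h_f = f(L/D)·V²/2g = 0.01886·16684·0.5046 = 158.8 m
Minor: ΣK = 1.47; h_m = ΣK·V²/2g = 0.7418 m
Total H_L = 158.8 + 0.7418 = 159.5 m

H_L ≈ 160 m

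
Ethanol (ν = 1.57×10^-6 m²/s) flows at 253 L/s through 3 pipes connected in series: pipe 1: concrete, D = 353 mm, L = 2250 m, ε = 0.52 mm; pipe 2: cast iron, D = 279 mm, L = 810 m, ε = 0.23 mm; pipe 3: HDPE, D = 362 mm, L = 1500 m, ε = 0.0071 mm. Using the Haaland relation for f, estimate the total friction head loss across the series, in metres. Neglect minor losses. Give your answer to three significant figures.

Pipe 1: V = 2.585 m/s, Re = 5.81×10^5, ε/D = 0.00147, f = 0.02201, h_1 = f(L/D)V²/2g = 47.79 m
Pipe 2: V = 4.138 m/s, Re = 7.35×10^5, ε/D = 8.24×10^-4, f = 0.01919, h_2 = f(L/D)V²/2g = 48.64 m
Pipe 3: V = 2.458 m/s, Re = 5.67×10^5, ε/D = 1.96×10^-5, f = 0.01303, h_3 = f(L/D)V²/2g = 16.62 m
Series → Q common, losses add: H = Σh = 113.1 m

H ≈ 113 m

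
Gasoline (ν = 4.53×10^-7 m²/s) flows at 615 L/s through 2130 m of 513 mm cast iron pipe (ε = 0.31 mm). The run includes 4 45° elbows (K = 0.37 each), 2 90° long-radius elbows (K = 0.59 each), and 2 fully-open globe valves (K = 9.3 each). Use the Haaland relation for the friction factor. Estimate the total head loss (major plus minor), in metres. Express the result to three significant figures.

V = 4Q/(πD²) = 2.975 m/s; V²/2g = 0.4512 m
Re = 3.37×10^6, ε/D = 6.04×10^-4 → f = 0.01758 (Haaland)
Major: h_f = f(L/D)·V²/2g = 0.01758·4152·0.4512 = 32.94 m
Minor: ΣK = 21.3; h_m = ΣK·V²/2g = 9.593 m
Total H_L = 32.94 + 9.593 = 42.54 m

H_L ≈ 42.5 m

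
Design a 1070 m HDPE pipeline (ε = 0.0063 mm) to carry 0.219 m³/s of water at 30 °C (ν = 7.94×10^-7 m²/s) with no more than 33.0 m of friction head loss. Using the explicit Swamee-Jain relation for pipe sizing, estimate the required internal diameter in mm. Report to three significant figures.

D ≈ 275 mm

Swamee-Jain (Type III): D = 0.66·[ε^1.25·(LQ²/(gh_f))^4.75 + ν·Q^9.4·(L/(gh_f))^5.2]^0.04
LQ²/(gh_f) = 0.1585; L/(gh_f) = 3.305
Term 1 = ε^1.25·(…)^4.75 = 5.01×10^-11; Term 2 = ν·Q^9.4·(…)^5.2 = 2.51×10^-10
D = 0.66·(5.01×10^-11 + 2.51×10^-10)^0.04 = 0.2746 m = 275 mm
Check: V = 3.70 m/s, Re = 1.28×10^6, f = 0.01176, h_f = 31.9 m ≈ 33.0 m ✓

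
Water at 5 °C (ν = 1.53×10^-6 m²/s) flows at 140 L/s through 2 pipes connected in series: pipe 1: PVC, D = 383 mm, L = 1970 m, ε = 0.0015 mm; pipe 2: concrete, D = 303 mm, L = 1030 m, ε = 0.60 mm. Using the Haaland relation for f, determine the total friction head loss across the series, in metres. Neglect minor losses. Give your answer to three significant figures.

Pipe 1: V = 1.215 m/s, Re = 3.04×10^5, ε/D = 3.92×10^-6, f = 0.01434, h_1 = f(L/D)V²/2g = 5.550 m
Pipe 2: V = 1.942 m/s, Re = 3.85×10^5, ε/D = 0.00198, f = 0.02383, h_2 = f(L/D)V²/2g = 15.56 m
Series → Q common, losses add: H = Σh = 21.11 m

H ≈ 21.1 m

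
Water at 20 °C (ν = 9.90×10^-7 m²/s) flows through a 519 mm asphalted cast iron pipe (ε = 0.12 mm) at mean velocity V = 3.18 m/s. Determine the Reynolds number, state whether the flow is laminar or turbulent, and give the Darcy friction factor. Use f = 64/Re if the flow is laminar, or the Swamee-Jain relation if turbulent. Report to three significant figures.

Re ≈ 1.67×10^6; turbulent; f ≈ 0.0148

Re = VD/ν = 3.180·0.519/9.90×10^-7 = 1.67×10^6
Re > 4000 → turbulent; ε/D = 2.31×10^-4
Swamee-Jain: f = 0.01477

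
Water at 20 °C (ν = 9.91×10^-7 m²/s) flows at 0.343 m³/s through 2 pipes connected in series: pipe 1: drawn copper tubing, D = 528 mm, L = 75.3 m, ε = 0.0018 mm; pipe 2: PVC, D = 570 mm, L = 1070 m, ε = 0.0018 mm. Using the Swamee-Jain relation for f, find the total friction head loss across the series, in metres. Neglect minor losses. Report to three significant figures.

H ≈ 2.32 m

Pipe 1: V = 1.567 m/s, Re = 8.35×10^5, ε/D = 3.41×10^-6, f = 0.01205, h_1 = f(L/D)V²/2g = 0.2149 m
Pipe 2: V = 1.344 m/s, Re = 7.73×10^5, ε/D = 3.16×10^-6, f = 0.01219, h_2 = f(L/D)V²/2g = 2.108 m
Series → Q common, losses add: H = Σh = 2.323 m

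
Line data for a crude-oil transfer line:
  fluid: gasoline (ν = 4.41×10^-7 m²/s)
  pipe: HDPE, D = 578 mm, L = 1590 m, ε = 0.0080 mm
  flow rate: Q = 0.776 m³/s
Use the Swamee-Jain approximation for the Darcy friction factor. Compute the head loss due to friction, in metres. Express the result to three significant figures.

V = 4Q/(πD²) = 4·0.776/(π·0.578²) = 2.957 m/s
Re = VD/ν = 2.957·0.578/4.41×10^-7 = 3.88×10^6 → turbulent
ε/D = 0.0080/578 = 1.38×10^-5
Swamee-Jain: f = 0.01008
h_f = f(L/D)V²/(2g) = 0.01008·(1590/0.578)·2.957²/(2·9.81) = 12.37 m

h_f ≈ 12.4 m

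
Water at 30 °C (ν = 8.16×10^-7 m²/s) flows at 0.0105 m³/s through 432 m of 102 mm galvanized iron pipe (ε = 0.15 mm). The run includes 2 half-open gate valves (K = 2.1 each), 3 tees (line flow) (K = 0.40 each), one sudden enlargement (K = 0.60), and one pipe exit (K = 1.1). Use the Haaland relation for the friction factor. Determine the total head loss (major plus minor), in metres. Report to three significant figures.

H_L ≈ 8.74 m

V = 4Q/(πD²) = 1.285 m/s; V²/2g = 0.08416 m
Re = 1.61×10^5, ε/D = 0.00147 → f = 0.02284 (Haaland)
Major: h_f = f(L/D)·V²/2g = 0.02284·4235·0.08416 = 8.142 m
Minor: ΣK = 7.10; h_m = ΣK·V²/2g = 0.5975 m
Total H_L = 8.142 + 0.5975 = 8.739 m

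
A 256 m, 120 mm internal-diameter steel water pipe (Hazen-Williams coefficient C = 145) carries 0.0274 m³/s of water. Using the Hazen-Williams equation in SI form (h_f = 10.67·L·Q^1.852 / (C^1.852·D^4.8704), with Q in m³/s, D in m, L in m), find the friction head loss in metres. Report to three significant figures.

h_f ≈ 10.6 m

h_f = 10.67·256·0.0274^1.852 / (145^1.852·0.120^4.8704) = 10.59 m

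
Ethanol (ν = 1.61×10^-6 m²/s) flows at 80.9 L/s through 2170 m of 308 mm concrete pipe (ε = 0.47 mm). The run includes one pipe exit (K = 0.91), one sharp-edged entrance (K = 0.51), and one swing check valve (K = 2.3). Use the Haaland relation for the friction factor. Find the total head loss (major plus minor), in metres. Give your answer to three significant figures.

H_L ≈ 9.86 m

V = 4Q/(πD²) = 1.086 m/s; V²/2g = 0.06009 m
Re = 2.08×10^5, ε/D = 0.00153 → f = 0.02277 (Haaland)
Major: h_f = f(L/D)·V²/2g = 0.02277·7045·0.06009 = 9.641 m
Minor: ΣK = 3.72; h_m = ΣK·V²/2g = 0.2235 m
Total H_L = 9.641 + 0.2235 = 9.865 m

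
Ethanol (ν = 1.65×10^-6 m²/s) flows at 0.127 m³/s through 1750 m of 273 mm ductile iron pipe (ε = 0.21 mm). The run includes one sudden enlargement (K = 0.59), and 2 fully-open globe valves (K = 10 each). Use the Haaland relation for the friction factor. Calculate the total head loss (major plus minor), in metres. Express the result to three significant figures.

V = 4Q/(πD²) = 2.170 m/s; V²/2g = 0.2399 m
Re = 3.59×10^5, ε/D = 7.69×10^-4 → f = 0.01933 (Haaland)
Major: h_f = f(L/D)·V²/2g = 0.01933·6410·0.2399 = 29.73 m
Minor: ΣK = 20.6; h_m = ΣK·V²/2g = 4.940 m
Total H_L = 29.73 + 4.940 = 34.67 m

H_L ≈ 34.7 m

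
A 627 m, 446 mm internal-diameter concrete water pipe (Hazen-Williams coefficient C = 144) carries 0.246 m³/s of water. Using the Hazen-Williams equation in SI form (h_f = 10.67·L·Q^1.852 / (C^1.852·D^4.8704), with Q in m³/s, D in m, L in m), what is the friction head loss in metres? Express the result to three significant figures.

h_f = 10.67·627·0.246^1.852 / (144^1.852·0.446^4.8704) = 2.559 m

h_f ≈ 2.56 m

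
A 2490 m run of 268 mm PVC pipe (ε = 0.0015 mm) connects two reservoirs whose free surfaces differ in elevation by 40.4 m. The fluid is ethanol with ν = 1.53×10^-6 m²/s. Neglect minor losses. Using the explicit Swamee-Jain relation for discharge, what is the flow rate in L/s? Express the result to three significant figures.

Q ≈ 142 L/s

Swamee-Jain (Type II): Q = -0.965·√(gD⁵h_f/L)·ln[ε/(3.7D) + √(3.17ν²L/(gD³h_f))]
√(gD⁵h_f/L) = √(9.81·0.268⁵·40.4/2490) = 0.01483
ε/(3.7D) = 1.51×10^-6; √(3.17ν²L/(gD³h_f)) = 4.92×10^-5
Q = -0.965·0.01483·ln(5.073×10^-5) = 0.1416 m³/s
Check: V = 2.51 m/s, Re = 4.40×10^5, f = 0.01348, h_f = 40.2 m ≈ 40.4 m ✓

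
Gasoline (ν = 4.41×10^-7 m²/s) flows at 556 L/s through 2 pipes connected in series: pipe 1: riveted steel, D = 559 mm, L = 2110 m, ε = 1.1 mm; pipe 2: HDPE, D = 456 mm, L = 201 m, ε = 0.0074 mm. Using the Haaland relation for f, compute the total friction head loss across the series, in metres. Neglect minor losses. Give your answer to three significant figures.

Pipe 1: V = 2.265 m/s, Re = 2.87×10^6, ε/D = 0.00197, f = 0.02342, h_1 = f(L/D)V²/2g = 23.13 m
Pipe 2: V = 3.405 m/s, Re = 3.52×10^6, ε/D = 1.62×10^-5, f = 0.01017, h_2 = f(L/D)V²/2g = 2.647 m
Series → Q common, losses add: H = Σh = 25.78 m

H ≈ 25.8 m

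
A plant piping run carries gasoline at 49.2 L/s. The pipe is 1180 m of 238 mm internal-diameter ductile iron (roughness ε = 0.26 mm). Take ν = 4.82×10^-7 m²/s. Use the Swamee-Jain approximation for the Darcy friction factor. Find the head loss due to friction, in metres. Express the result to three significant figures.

h_f ≈ 6.40 m

V = 4Q/(πD²) = 4·0.0492/(π·0.238²) = 1.106 m/s
Re = VD/ν = 1.106·0.238/4.82×10^-7 = 5.46×10^5 → turbulent
ε/D = 0.26/238 = 0.00109
Swamee-Jain: f = 0.02070
h_f = f(L/D)V²/(2g) = 0.02070·(1180/0.238)·1.106²/(2·9.81) = 6.397 m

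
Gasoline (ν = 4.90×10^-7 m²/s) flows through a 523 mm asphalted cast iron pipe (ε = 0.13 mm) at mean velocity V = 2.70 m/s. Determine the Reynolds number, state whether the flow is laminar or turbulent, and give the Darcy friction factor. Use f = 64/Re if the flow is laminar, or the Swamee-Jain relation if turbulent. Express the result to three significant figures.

Re ≈ 2.88×10^6; turbulent; f ≈ 0.0147

Re = VD/ν = 2.700·0.523/4.90×10^-7 = 2.88×10^6
Re > 4000 → turbulent; ε/D = 2.49×10^-4
Swamee-Jain: f = 0.01473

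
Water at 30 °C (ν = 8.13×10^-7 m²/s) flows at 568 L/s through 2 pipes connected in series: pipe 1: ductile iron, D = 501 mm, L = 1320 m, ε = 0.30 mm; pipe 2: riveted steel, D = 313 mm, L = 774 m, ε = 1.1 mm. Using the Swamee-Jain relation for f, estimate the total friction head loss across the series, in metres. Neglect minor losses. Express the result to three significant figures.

Pipe 1: V = 2.881 m/s, Re = 1.78×10^6, ε/D = 5.99×10^-4, f = 0.01772, h_1 = f(L/D)V²/2g = 19.76 m
Pipe 2: V = 7.382 m/s, Re = 2.84×10^6, ε/D = 0.00351, f = 0.02744, h_2 = f(L/D)V²/2g = 188.5 m
Series → Q common, losses add: H = Σh = 208.2 m

H ≈ 208 m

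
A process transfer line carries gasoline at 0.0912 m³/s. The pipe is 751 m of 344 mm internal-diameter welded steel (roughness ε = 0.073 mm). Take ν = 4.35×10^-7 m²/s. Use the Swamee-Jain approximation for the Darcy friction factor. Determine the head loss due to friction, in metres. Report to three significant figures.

V = 4Q/(πD²) = 4·0.0912/(π·0.344²) = 0.9813 m/s
Re = VD/ν = 0.9813·0.344/4.35×10^-7 = 7.76×10^5 → turbulent
ε/D = 0.073/344 = 2.12×10^-4
Swamee-Jain: f = 0.01513
h_f = f(L/D)V²/(2g) = 0.01513·(751/0.344)·0.9813²/(2·9.81) = 1.621 m

h_f ≈ 1.62 m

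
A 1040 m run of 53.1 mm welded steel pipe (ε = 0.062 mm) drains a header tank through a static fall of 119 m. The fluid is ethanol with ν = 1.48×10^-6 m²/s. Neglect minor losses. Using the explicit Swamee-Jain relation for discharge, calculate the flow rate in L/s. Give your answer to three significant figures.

Swamee-Jain (Type II): Q = -0.965·√(gD⁵h_f/L)·ln[ε/(3.7D) + √(3.17ν²L/(gD³h_f))]
√(gD⁵h_f/L) = √(9.81·0.0531⁵·119/1040) = 6.884×10^-4
ε/(3.7D) = 3.16×10^-4; √(3.17ν²L/(gD³h_f)) = 2.03×10^-4
Q = -0.965·6.884×10^-4·ln(5.188×10^-4) = 0.005025 m³/s
Check: V = 2.27 m/s, Re = 8.14×10^4, f = 0.02334, h_f = 120 m ≈ 119 m ✓

Q ≈ 5.02 L/s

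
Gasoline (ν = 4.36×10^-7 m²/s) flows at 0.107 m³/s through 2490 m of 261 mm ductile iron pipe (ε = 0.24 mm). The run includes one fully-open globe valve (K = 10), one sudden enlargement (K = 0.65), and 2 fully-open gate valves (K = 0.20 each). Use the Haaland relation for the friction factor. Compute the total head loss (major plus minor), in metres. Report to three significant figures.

V = 4Q/(πD²) = 2.000 m/s; V²/2g = 0.2039 m
Re = 1.20×10^6, ε/D = 9.20×10^-4 → f = 0.01952 (Haaland)
Major: h_f = f(L/D)·V²/2g = 0.01952·9540·0.2039 = 37.96 m
Minor: ΣK = 11.1; h_m = ΣK·V²/2g = 2.253 m
Total H_L = 37.96 + 2.253 = 40.21 m

H_L ≈ 40.2 m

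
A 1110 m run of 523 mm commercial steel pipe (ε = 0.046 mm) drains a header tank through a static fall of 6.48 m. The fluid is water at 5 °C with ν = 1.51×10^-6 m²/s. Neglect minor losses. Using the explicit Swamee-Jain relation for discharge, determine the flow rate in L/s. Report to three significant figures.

Q ≈ 449 L/s

Swamee-Jain (Type II): Q = -0.965·√(gD⁵h_f/L)·ln[ε/(3.7D) + √(3.17ν²L/(gD³h_f))]
√(gD⁵h_f/L) = √(9.81·0.523⁵·6.48/1110) = 0.04734
ε/(3.7D) = 2.38×10^-5; √(3.17ν²L/(gD³h_f)) = 2.97×10^-5
Q = -0.965·0.04734·ln(5.347×10^-5) = 0.4493 m³/s
Check: V = 2.09 m/s, Re = 7.24×10^5, f = 0.01374, h_f = 6.50 m ≈ 6.48 m ✓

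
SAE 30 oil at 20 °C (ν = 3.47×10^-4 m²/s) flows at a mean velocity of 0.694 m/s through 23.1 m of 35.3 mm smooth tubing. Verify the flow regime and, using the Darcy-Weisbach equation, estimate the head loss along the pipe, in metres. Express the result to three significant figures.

h_f ≈ 14.6 m

Re = VD/ν = 0.694·0.03530/3.47×10^-4 = 70.6 → laminar (Re < 2300)
f = 64/Re = 0.9065
h_f = f(L/D)V²/(2g) = 0.9065·(23.1/0.03530)·0.694²/(2·9.81) = 14.56 m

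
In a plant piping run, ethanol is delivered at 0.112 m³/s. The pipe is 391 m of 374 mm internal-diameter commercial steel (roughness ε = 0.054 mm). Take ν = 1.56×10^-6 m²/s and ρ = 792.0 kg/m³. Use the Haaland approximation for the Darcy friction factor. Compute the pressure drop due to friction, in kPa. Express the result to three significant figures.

V = 4Q/(πD²) = 4·0.112/(π·0.374²) = 1.019 m/s
Re = VD/ν = 1.019·0.374/1.56×10^-6 = 2.44×10^5 → turbulent
ε/D = 0.054/374 = 1.44×10^-4
Haaland: f = 0.01604
h_f = f(L/D)V²/(2g) = 0.01604·(391/0.374)·1.019²/(2·9.81) = 0.8881 m
Δp = ρg·h_f = 792.0·9.81·0.8881 = 6.900 kPa

Δp ≈ 6.90 kPa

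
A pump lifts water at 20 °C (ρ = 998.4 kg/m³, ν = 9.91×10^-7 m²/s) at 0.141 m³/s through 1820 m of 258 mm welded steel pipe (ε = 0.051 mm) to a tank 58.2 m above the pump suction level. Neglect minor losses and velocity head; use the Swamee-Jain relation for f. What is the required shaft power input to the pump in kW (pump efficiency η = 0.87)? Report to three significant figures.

V = 4Q/(πD²) = 2.697 m/s; Re = 7.02×10^5; ε/D = 1.98×10^-4; f = 0.01508
h_f = f(L/D)V²/2g = 39.44 m
Total head H = z + h_f = 58.2 + 39.44 = 97.64 m
P_hyd = ρgQH = 998.4·9.81·0.141·97.64 = 134.8 kW
P_shaft = P_hyd/η = 134.8/0.87 = 155.0 kW

P_shaft ≈ 155 kW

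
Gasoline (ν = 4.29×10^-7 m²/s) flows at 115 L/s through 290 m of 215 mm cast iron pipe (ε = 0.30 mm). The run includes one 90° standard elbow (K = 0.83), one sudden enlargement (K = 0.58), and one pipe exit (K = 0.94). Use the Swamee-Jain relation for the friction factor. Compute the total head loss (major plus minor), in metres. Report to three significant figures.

H_L ≈ 16.1 m

V = 4Q/(πD²) = 3.168 m/s; V²/2g = 0.5114 m
Re = 1.59×10^6, ε/D = 0.00140 → f = 0.02154 (Swamee-Jain)
Major: h_f = f(L/D)·V²/2g = 0.02154·1349·0.5114 = 14.86 m
Minor: ΣK = 2.35; h_m = ΣK·V²/2g = 1.202 m
Total H_L = 14.86 + 1.202 = 16.06 m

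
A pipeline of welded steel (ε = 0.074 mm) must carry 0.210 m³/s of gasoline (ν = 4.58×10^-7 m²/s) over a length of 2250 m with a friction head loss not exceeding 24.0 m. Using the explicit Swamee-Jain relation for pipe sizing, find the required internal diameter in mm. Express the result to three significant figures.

D ≈ 351 mm

Swamee-Jain (Type III): D = 0.66·[ε^1.25·(LQ²/(gh_f))^4.75 + ν·Q^9.4·(L/(gh_f))^5.2]^0.04
LQ²/(gh_f) = 0.4214; L/(gh_f) = 9.557
Term 1 = ε^1.25·(…)^4.75 = 1.13×10^-7; Term 2 = ν·Q^9.4·(…)^5.2 = 2.44×10^-8
D = 0.66·(1.13×10^-7 + 2.44×10^-8)^0.04 = 0.3508 m = 351 mm
Check: V = 2.17 m/s, Re = 1.66×10^6, f = 0.01454, h_f = 22.4 m ≈ 24.0 m ✓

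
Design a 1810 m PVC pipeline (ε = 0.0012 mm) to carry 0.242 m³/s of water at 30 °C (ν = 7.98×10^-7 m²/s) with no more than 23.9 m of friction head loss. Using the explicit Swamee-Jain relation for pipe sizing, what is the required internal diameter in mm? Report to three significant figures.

Swamee-Jain (Type III): D = 0.66·[ε^1.25·(LQ²/(gh_f))^4.75 + ν·Q^9.4·(L/(gh_f))^5.2]^0.04
LQ²/(gh_f) = 0.4521; L/(gh_f) = 7.720
Term 1 = ε^1.25·(…)^4.75 = 9.15×10^-10; Term 2 = ν·Q^9.4·(…)^5.2 = 5.31×10^-8
D = 0.66·(9.15×10^-10 + 5.31×10^-8)^0.04 = 0.3380 m = 338 mm
Check: V = 2.70 m/s, Re = 1.14×10^6, f = 0.01145, h_f = 22.7 m ≈ 23.9 m ✓

D ≈ 338 mm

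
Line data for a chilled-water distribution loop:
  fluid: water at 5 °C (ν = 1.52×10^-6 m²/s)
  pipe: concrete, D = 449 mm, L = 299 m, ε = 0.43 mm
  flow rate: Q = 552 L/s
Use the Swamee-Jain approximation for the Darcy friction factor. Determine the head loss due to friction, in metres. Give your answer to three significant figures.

h_f ≈ 8.18 m

V = 4Q/(πD²) = 4·0.552/(π·0.449²) = 3.486 m/s
Re = VD/ν = 3.486·0.449/1.52×10^-6 = 1.03×10^6 → turbulent
ε/D = 0.43/449 = 9.58×10^-4
Swamee-Jain: f = 0.01982
h_f = f(L/D)V²/(2g) = 0.01982·(299/0.449)·3.486²/(2·9.81) = 8.178 m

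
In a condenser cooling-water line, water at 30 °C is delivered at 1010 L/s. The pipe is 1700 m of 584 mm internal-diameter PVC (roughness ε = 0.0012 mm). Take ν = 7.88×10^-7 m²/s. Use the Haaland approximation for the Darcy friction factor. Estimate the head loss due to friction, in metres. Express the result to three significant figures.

h_f ≈ 20.9 m

V = 4Q/(πD²) = 4·1.01/(π·0.584²) = 3.771 m/s
Re = VD/ν = 3.771·0.584/7.88×10^-7 = 2.79×10^6 → turbulent
ε/D = 0.0012/584 = 2.05×10^-6
Haaland: f = 0.009885
h_f = f(L/D)V²/(2g) = 0.009885·(1700/0.584)·3.771²/(2·9.81) = 20.85 m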